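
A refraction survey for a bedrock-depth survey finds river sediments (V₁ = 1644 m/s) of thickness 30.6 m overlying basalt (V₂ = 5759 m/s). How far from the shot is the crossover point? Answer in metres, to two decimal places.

82.09 m

x_cross = 2h·√((V₂+V₁)/(V₂−V₁)).
(V₂+V₁)/(V₂−V₁) = (5759+1644)/(5759−1644) = 1.7990; √ = 1.3413.
x_cross = 2·30.6·1.3413 = 82.09 m.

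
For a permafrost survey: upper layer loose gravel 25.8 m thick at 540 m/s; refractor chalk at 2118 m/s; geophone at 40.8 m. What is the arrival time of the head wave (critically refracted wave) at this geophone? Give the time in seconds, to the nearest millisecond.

t = x/V₂ + 2h·√(V₂²−V₁²)/(V₁V₂).
√(V₂²−V₁²) = √(2118²−540²) = 2048.0 m/s; delay term = 2·25.8·2048.0/(540·2118) = 0.09240 s.
t = 40.8/2118 + 0.09240 = 0.11166 s.

0.112 s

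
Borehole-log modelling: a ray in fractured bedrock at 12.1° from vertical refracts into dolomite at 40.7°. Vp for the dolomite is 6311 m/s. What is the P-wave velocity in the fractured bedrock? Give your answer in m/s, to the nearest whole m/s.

2029 m/s

sin 12.1° = 0.2096; sin 40.7° = 0.6521.
V₁ = V₂·(sin θ₁/sin θ₂) = 6311·(0.2096/0.6521) = 2028.69 m/s.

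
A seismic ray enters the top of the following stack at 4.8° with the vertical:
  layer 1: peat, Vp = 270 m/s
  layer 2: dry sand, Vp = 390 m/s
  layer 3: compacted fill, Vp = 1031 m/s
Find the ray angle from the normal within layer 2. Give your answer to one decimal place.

Ray parameter p = sin 4.8° / 270 = 3.0992e-04 s/m.
sin θ_2 = p·V_2 = 3.0992e-04 × 390 = 0.1209.
θ_2 = arcsin 0.1209 = 6.94°.

6.9°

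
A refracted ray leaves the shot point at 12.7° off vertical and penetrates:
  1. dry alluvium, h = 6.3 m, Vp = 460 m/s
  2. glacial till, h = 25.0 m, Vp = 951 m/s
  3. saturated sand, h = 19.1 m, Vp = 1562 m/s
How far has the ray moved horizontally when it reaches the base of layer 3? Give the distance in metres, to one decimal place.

Ray parameter p = sin 12.7° / 460 m/s = 4.7793e-04 s/m.
Layer 1: θ = 12.70°; offset = 6.3·tan 12.70° = 1.420 m.
Layer 2: sin θ = p·951 = 0.4545 → θ = 27.03°; offset = 25.0·tan 27.03° = 12.756 m.
Layer 3: sin θ = p·1562 = 0.7465 → θ = 48.29°; offset = 19.1·tan 48.29° = 21.430 m.
Summing the layer offsets gives 35.606 m.

35.6 m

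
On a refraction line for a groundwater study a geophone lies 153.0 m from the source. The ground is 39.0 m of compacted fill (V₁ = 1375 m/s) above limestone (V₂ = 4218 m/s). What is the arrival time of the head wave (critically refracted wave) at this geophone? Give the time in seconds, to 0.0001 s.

0.0899 s

θ_c = arcsin(V₁/V₂) = arcsin(1375/4218) = 19.03°, cos θ_c = 0.9454.
Intercept time tᵢ = 2h cos θ_c / V₁ = 2·39.0·0.9454/1375 = 0.05363 s.
t = x/V₂ + tᵢ = 153.0/4218 + 0.05363 = 0.08990 s.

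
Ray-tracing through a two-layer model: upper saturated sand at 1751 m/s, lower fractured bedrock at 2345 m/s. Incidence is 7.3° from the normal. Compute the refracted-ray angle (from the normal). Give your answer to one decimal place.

9.8°

sin θ₁/V₁ = sin θ₂/V₂ ⇒ sin θ₂ = 2345·sin 7.3°/1751 = 2345·0.1271/1751 = 0.1702.
θ₂ = arcsin 0.1702 = 9.80° from the normal.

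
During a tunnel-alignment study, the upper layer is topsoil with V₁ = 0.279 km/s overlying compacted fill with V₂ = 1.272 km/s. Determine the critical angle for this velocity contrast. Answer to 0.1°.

12.7°

Critical incidence: sin θ_c = V₁/V₂ = 0.279/1.272 = 0.2193.
θ_c = arcsin 0.2193 = 12.67°.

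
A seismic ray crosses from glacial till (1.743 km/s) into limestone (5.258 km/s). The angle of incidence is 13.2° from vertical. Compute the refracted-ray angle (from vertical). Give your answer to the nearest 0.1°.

43.5°

sin θ₁/V₁ = sin θ₂/V₂ ⇒ sin θ₂ = 5.258·sin 13.2°/1.743 = 5.258·0.2284/1.743 = 0.6889.
θ₂ = sin⁻¹(0.6889) = 43.54° (from vertical).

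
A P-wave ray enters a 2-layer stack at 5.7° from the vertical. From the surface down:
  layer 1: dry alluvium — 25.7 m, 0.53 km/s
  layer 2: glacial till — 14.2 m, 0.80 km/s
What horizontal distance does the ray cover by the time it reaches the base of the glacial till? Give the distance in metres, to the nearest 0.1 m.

4.7 m

Apply Snell's law at each interface; in layer i the horizontal offset is hᵢ·tan θᵢ.
Layer 1: θ = 5.70°; offset = 25.7·tan 5.70° = 2.565 m.
Layer 2: sin θ = 0.80·sin 5.7°/0.53 = 0.1499, θ = 8.62°; offset = 14.2·tan 8.62° = 2.153 m.
Summing the layer offsets gives 4.718 m.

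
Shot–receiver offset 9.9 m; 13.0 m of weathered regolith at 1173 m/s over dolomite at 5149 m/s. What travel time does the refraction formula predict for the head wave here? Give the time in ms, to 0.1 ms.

θ_c = arcsin(V₁/V₂) = arcsin(1173/5149) = 13.17°, cos θ_c = 0.9737.
Intercept time tᵢ = 2h cos θ_c / V₁ = 2·13.0·0.9737/1173 = 0.02158 s.
t = x/V₂ + tᵢ = 9.9/5149 + 0.02158 = 0.02351 s.

23.5 ms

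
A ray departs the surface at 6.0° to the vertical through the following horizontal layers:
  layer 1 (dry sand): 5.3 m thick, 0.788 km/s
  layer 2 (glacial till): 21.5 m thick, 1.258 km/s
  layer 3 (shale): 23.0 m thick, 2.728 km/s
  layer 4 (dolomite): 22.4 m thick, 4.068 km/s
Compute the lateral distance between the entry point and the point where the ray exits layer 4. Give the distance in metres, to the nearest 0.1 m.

27.5 m

Apply Snell's law at each interface; in layer i the horizontal offset is hᵢ·tan θᵢ.
Layer 1: θ = 6.00°; offset = 5.3·tan 6.00° = 0.557 m.
Layer 2: sin θ = 1.258·sin 6.0°/0.788 = 0.1669, θ = 9.61°; offset = 21.5·tan 9.61° = 3.639 m.
Layer 3: sin θ = 2.728·sin 6.0°/0.788 = 0.3619, θ = 21.22°; offset = 23.0·tan 21.22° = 8.928 m.
Layer 4: sin θ = 4.068·sin 6.0°/0.788 = 0.5396, θ = 32.66°; offset = 22.4·tan 32.66° = 14.357 m.
Summing the layer offsets gives 27.481 m.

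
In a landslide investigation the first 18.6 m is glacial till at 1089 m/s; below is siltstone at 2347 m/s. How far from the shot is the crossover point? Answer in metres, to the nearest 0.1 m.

x_cross = 2h·√((V₂+V₁)/(V₂−V₁)).
(V₂+V₁)/(V₂−V₁) = (2347+1089)/(2347−1089) = 2.7313; √ = 1.6527.
x_cross = 2·18.6·1.6527 = 61.48 m.

61.5 m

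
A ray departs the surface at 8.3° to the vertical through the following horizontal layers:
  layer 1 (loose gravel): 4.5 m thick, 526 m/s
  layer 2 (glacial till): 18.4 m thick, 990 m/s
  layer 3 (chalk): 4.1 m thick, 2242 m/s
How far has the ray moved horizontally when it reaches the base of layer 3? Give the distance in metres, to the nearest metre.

9 m

p = sin θ₁/V₁ = sin 8.3°/526 = 2.7444e-04 s/m is conserved through the stack.
Layer 1: θ = 8.30°; offset = 4.5·tan 8.30° = 0.656 m.
Layer 2: sin θ = p·990 = 0.2717 → θ = 15.77°; offset = 18.4·tan 15.77° = 5.195 m.
Layer 3: sin θ = p·2242 = 0.6153 → θ = 37.97°; offset = 4.1·tan 37.97° = 3.200 m.
Σ offsets = 9.051 m.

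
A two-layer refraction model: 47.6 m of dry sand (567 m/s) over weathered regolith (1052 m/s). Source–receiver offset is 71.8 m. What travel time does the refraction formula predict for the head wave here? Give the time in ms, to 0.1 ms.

209.7 ms

t = x/V₂ + 2h·√(V₂²−V₁²)/(V₁V₂).
√(V₂²−V₁²) = √(1052²−567²) = 886.1 m/s; delay term = 2·47.6·886.1/(567·1052) = 0.14143 s.
t = 71.8/1052 + 0.14143 = 0.20968 s.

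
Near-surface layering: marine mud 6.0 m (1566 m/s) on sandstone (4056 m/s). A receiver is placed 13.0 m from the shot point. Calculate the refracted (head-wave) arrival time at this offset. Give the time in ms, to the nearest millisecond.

t = x/V₂ + 2h·√(V₂²−V₁²)/(V₁V₂).
√(V₂²−V₁²) = √(4056²−1566²) = 3741.5 m/s; delay term = 2·6.0·3741.5/(1566·4056) = 0.00707 s.
t = 13.0/4056 + 0.00707 = 0.01027 s.

10 ms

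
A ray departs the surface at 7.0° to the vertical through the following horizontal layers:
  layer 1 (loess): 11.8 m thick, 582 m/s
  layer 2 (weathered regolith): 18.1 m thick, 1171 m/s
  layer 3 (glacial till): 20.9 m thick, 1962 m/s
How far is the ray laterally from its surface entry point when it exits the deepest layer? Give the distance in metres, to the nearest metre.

p = sin θ₁/V₁ = sin 7.0°/582 = 2.0940e-04 s/m is conserved through the stack.
Layer 1: θ = 7.00°; offset = 11.8·tan 7.00° = 1.449 m.
Layer 2: sin θ = p·1171 = 0.2452 → θ = 14.19°; offset = 18.1·tan 14.19° = 4.578 m.
Layer 3: sin θ = p·1962 = 0.4108 → θ = 24.26°; offset = 20.9·tan 24.26° = 9.418 m.
Σ offsets = 15.445 m.

15 m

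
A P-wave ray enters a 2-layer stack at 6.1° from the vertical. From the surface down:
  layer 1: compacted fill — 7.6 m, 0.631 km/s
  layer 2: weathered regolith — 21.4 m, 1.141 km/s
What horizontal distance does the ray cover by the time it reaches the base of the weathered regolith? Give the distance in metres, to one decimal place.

5.0 m

p = sin θ₁/V₁ = sin 6.1°/0.631 = 1.6841e-01 s/km is conserved through the stack.
Layer 1: θ = 6.10°; offset = 7.6·tan 6.10° = 0.812 m.
Layer 2: sin θ = p·1.141 = 0.1922 → θ = 11.08°; offset = 21.4·tan 11.08° = 4.190 m.
Total horizontal offset = 5.002 m.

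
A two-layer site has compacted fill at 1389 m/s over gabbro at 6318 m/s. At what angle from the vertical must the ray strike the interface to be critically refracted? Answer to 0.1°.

At critical incidence the refracted ray runs along the interface (θ₂ = 90°), so sin θ_c = V₁/V₂.
θ_c = arcsin(1389/6318) = arcsin 0.2198 = 12.70°.

12.7°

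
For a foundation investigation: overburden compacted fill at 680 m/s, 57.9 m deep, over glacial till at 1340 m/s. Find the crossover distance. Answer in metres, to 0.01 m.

θ_c = arcsin(680/1340) = 30.49°, so cos θ_c = 0.8617 and tᵢ = 2h cos θ_c/V₁ = 0.1467 s.
At crossover x/V₁ = x/V₂ + tᵢ ⇒ x = tᵢ/(1/V₁ − 1/V₂) = 0.14674/(1.4706e-03 − 7.4627e-04) = 202.59 m.

202.59 m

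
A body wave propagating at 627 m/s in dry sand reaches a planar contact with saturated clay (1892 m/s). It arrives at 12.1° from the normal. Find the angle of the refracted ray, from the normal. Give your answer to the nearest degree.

Snell's law: sin θ₂ = (V₂/V₁)·sin θ₁ = (1892/627)·sin 12.1° = 0.6325.
θ₂ = sin⁻¹(0.6325) = 39.24° (from vertical).

39°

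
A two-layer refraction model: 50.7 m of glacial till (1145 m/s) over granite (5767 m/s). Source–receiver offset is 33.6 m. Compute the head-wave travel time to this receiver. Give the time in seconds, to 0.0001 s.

t = x/V₂ + 2h·√(V₂²−V₁²)/(V₁V₂).
√(V₂²−V₁²) = √(5767²−1145²) = 5652.2 m/s; delay term = 2·50.7·5652.2/(1145·5767) = 0.08680 s.
t = 33.6/5767 + 0.08680 = 0.09262 s.

0.0926 s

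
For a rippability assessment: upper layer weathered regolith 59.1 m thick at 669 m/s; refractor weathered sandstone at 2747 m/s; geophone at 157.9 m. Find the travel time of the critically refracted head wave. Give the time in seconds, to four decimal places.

0.2288 s

t = x/V₂ + 2h·√(V₂²−V₁²)/(V₁V₂).
√(V₂²−V₁²) = √(2747²−669²) = 2664.3 m/s; delay term = 2·59.1·2664.3/(669·2747) = 0.17136 s.
t = 157.9/2747 + 0.17136 = 0.22884 s.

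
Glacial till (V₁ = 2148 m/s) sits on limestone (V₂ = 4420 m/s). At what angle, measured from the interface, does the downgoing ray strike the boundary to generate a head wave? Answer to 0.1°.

Critical incidence: sin θ_c = V₁/V₂ = 2148/4420 = 0.4860.
θ_c = arcsin 0.4860 = 29.08°.
Measured from the interface: 90° − 29.08° = 60.92°.

60.9°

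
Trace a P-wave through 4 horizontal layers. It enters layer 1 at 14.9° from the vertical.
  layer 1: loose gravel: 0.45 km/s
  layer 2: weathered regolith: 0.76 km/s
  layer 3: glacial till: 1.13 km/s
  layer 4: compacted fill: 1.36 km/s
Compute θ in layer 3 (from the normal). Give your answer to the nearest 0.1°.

Snell's law across each interface conserves sin θ / V, so sin θ_3 = V_3·sin θ₁/V₁.
sin θ_3 = 1.13 × sin 14.9° / 0.45 = 0.6457.
θ_3 = 40.22° from the vertical.

40.2°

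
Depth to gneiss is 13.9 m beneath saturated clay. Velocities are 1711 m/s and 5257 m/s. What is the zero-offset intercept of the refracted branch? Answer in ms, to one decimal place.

15.4 ms

θ_c = arcsin(V₁/V₂) = arcsin(1711/5257) = 18.99°; cos θ_c = 0.9456.
tᵢ = 2h·cos θ_c / V₁ = 2·13.9·0.9456 / 1711 = 0.01536 s.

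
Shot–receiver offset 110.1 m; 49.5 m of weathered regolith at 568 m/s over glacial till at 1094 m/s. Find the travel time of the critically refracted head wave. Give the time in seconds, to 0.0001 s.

θ_c = arcsin(V₁/V₂) = arcsin(568/1094) = 31.28°, cos θ_c = 0.8547.
Intercept time tᵢ = 2h cos θ_c / V₁ = 2·49.5·0.8547/568 = 0.14896 s.
t = x/V₂ + tᵢ = 110.1/1094 + 0.14896 = 0.24960 s.

0.2496 s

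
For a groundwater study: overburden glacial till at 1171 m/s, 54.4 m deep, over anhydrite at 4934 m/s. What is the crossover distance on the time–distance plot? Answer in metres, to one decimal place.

x_cross = 2h·√((V₂+V₁)/(V₂−V₁)).
(V₂+V₁)/(V₂−V₁) = (4934+1171)/(4934−1171) = 1.6224; √ = 1.2737.
x_cross = 2·54.4·1.2737 = 138.58 m.

138.6 m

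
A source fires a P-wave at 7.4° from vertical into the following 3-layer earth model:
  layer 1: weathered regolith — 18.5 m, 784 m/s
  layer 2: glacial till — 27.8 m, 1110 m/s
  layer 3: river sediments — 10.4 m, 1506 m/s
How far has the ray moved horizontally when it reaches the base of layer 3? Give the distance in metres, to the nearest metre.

Apply Snell's law at each interface; in layer i the horizontal offset is hᵢ·tan θᵢ.
Layer 1: θ = 7.40°; offset = 18.5·tan 7.40° = 2.403 m.
Layer 2: sin θ = 1110·sin 7.4°/784 = 0.1824, θ = 10.51°; offset = 27.8·tan 10.51° = 5.156 m.
Layer 3: sin θ = 1506·sin 7.4°/784 = 0.2474, θ = 14.32°; offset = 10.4·tan 14.32° = 2.656 m.
Σ offsets = 10.214 m.

10 m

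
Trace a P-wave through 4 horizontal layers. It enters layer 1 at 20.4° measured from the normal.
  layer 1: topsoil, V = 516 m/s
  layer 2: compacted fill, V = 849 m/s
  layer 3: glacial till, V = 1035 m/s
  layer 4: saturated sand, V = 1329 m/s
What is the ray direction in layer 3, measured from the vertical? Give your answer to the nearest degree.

44°

Ray parameter p = sin 20.4° / 516 = 6.7553e-04 s/m.
sin θ_3 = p·V_3 = 6.7553e-04 × 1035 = 0.6992.
θ_3 = 44.36° from the vertical.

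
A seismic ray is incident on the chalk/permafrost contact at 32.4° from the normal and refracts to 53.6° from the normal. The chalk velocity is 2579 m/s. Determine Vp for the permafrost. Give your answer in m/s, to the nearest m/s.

Snell's law: sin 32.4°/V₁ = sin 53.6°/V₂.
V₂ = V₁·sin 53.6°/sin 32.4° = 2579 × 1.5022 = 3874.05 m/s.

3874 m/s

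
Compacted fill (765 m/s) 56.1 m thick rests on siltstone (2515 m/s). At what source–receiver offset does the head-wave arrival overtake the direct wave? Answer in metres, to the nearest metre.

154 m

θ_c = arcsin(765/2515) = 17.71°, so cos θ_c = 0.9526 and tᵢ = 2h cos θ_c/V₁ = 0.1397 s.
At crossover x/V₁ = x/V₂ + tᵢ ⇒ x = tᵢ/(1/V₁ − 1/V₂) = 0.13972/(1.3072e-03 − 3.9761e-04) = 153.61 m.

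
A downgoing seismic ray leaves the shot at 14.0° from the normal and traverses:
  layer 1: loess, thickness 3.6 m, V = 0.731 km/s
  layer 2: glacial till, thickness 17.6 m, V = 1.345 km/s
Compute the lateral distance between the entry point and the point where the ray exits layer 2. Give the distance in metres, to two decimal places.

9.65 m

p = sin θ₁/V₁ = sin 14.0°/0.731 = 3.3095e-01 s/km is conserved through the stack.
Layer 1: θ = 14.00°; offset = 3.6·tan 14.00° = 0.8976 m.
Layer 2: sin θ = p·1.345 = 0.4451 → θ = 26.43°; offset = 17.6·tan 26.43° = 8.7487 m.
Summing the layer offsets gives 9.6463 m.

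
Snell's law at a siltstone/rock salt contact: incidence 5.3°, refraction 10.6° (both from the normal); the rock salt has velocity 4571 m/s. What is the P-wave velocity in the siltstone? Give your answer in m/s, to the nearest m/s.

sin 5.3° = 0.0924; sin 10.6° = 0.1840.
V₁ = V₂·(sin θ₁/sin θ₂) = 4571·(0.0924/0.1840) = 2295.31 m/s.

2295 m/s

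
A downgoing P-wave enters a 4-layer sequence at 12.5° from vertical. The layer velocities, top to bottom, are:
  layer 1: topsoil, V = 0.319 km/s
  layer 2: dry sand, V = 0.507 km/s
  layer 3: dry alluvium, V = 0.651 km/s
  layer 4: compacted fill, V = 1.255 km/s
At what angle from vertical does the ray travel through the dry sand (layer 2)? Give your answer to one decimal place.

20.1°

Snell's law across each interface conserves sin θ / V, so sin θ_2 = V_2·sin θ₁/V₁.
sin θ_2 = 0.507 × sin 12.5° / 0.319 = 0.3440.
θ_2 = arcsin 0.3440 = 20.12°.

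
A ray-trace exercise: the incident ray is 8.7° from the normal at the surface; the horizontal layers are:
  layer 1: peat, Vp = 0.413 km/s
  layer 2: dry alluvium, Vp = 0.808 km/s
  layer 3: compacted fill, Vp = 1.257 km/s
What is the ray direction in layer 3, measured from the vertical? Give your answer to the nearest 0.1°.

Ray parameter p = sin 8.7° / 0.413 = 3.6625e-01 s/km.
sin θ_3 = p·V_3 = 3.6625e-01 × 1.257 = 0.4604.
θ_3 = arcsin 0.4604 = 27.41°.

27.4°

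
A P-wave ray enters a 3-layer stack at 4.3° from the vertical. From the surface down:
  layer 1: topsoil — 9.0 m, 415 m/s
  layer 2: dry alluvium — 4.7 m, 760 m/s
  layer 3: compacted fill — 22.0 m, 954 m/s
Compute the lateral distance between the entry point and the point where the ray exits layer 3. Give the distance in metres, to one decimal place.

Ray parameter p = sin 4.3° / 415 m/s = 1.8067e-04 s/m.
Layer 1: θ = 4.30°; offset = 9.0·tan 4.30° = 0.677 m.
Layer 2: sin θ = p·760 = 0.1373 → θ = 7.89°; offset = 4.7·tan 7.89° = 0.652 m.
Layer 3: sin θ = p·954 = 0.1724 → θ = 9.93°; offset = 22.0·tan 9.93° = 3.850 m.
Σ offsets = 5.178 m.

5.2 m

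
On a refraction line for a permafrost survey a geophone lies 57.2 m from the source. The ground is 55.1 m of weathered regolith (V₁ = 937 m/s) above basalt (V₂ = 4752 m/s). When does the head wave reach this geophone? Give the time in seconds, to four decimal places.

0.1273 s

t = x/V₂ + 2h·√(V₂²−V₁²)/(V₁V₂).
√(V₂²−V₁²) = √(4752²−937²) = 4658.7 m/s; delay term = 2·55.1·4658.7/(937·4752) = 0.11530 s.
t = 57.2/4752 + 0.11530 = 0.12734 s.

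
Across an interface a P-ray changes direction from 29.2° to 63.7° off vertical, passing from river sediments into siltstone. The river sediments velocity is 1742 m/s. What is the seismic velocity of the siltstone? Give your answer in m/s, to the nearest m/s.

Snell's law: sin 29.2°/V₁ = sin 63.7°/V₂.
V₂ = V₁·sin 63.7°/sin 29.2° = 1742 × 1.8376 = 3201.08 m/s.

3201 m/s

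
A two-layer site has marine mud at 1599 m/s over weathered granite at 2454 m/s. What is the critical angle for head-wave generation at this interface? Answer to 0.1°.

At critical incidence the refracted ray runs along the interface (θ₂ = 90°), so sin θ_c = V₁/V₂.
θ_c = arcsin(1599/2454) = arcsin 0.6516 = 40.66°.

40.7°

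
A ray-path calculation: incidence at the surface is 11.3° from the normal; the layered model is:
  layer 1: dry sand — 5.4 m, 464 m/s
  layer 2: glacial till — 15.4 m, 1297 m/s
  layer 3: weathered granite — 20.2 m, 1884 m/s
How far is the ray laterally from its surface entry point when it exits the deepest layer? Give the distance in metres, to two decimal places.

Apply Snell's law at each interface; in layer i the horizontal offset is hᵢ·tan θᵢ.
Layer 1: θ = 11.30°; offset = 5.4·tan 11.30° = 1.0790 m.
Layer 2: sin θ = 1297·sin 11.3°/464 = 0.5477, θ = 33.21°; offset = 15.4·tan 33.21° = 10.0816 m.
Layer 3: sin θ = 1884·sin 11.3°/464 = 0.7956, θ = 52.71°; offset = 20.2·tan 52.71° = 26.5286 m.
Total horizontal offset = 37.6892 m.

37.69 m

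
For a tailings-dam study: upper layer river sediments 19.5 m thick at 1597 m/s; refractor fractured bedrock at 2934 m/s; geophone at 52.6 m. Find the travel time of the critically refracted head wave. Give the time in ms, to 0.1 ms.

38.4 ms

t = x/V₂ + 2h·√(V₂²−V₁²)/(V₁V₂).
√(V₂²−V₁²) = √(2934²−1597²) = 2461.3 m/s; delay term = 2·19.5·2461.3/(1597·2934) = 0.02049 s.
t = 52.6/2934 + 0.02049 = 0.03841 s.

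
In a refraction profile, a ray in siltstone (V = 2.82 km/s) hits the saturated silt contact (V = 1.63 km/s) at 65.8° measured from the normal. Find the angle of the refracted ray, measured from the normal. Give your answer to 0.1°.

Snell's law: sin θ₂ = (V₂/V₁)·sin θ₁ = (1.63/2.82)·sin 65.8° = 0.5272.
θ₂ = arcsin 0.5272 = 31.82° from the normal.

31.8°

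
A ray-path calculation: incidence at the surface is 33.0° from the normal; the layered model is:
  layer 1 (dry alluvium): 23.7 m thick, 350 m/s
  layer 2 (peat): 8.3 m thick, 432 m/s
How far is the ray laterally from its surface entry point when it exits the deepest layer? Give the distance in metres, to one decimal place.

Apply Snell's law at each interface; in layer i the horizontal offset is hᵢ·tan θᵢ.
Layer 1: θ = 33.00°; offset = 23.7·tan 33.00° = 15.391 m.
Layer 2: sin θ = 432·sin 33.0°/350 = 0.6722, θ = 42.24°; offset = 8.3·tan 42.24° = 7.537 m.
Total horizontal offset = 22.928 m.

22.9 m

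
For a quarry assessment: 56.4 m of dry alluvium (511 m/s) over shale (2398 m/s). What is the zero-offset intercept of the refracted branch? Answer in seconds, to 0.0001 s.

tᵢ = 2h·√(V₂²−V₁²)/(V₁V₂).
√(V₂²−V₁²) = √(2398²−511²) = 2342.9 m/s.
tᵢ = 2·56.4·2342.9/(511·2398) = 0.21567 s.

0.2157 s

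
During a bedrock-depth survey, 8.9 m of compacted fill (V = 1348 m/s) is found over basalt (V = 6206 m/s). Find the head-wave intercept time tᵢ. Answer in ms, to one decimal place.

θ_c = arcsin(V₁/V₂) = arcsin(1348/6206) = 12.55°; cos θ_c = 0.9761.
tᵢ = 2h·cos θ_c / V₁ = 2·8.9·0.9761 / 1348 = 0.01289 s.

12.9 ms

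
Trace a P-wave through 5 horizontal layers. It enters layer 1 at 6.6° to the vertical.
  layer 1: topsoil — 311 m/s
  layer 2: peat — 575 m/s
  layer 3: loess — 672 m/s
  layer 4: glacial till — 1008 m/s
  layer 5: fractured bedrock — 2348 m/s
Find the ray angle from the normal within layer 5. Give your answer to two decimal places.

60.20°

Ray parameter p = sin 6.6° / 311 = 3.6957e-04 s/m.
sin θ_5 = p·V_5 = 3.6957e-04 × 2348 = 0.8678.
θ_5 = arcsin 0.8678 = 60.20°.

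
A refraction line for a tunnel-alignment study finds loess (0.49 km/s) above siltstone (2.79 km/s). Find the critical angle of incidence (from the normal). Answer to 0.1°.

10.1°

At critical incidence the refracted ray runs along the interface (θ₂ = 90°), so sin θ_c = V₁/V₂.
θ_c = arcsin(0.49/2.79) = arcsin 0.1756 = 10.12°.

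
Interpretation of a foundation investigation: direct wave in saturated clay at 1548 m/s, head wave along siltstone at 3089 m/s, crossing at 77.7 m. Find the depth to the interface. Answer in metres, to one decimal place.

22.4 m

x_cross = 2h·√((V₂+V₁)/(V₂−V₁)) → h = x_cross / (2·√((V₂+V₁)/(V₂−V₁))).
√((V₂+V₁)/(V₂−V₁)) = √((3089+1548)/(3089−1548)) = 1.7347.
h = 77.7 / (2·1.7347) = 22.40 m.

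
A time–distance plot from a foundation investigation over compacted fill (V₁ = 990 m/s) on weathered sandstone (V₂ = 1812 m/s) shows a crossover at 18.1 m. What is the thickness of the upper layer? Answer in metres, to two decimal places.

h = (x_cross/2)·√((V₂−V₁)/(V₂+V₁)).
(V₂−V₁)/(V₂+V₁) = (1812−990)/(1812+990) = 0.2934; √ = 0.5416.
h = (18.1/2)·0.5416 = 4.90 m.

4.90 m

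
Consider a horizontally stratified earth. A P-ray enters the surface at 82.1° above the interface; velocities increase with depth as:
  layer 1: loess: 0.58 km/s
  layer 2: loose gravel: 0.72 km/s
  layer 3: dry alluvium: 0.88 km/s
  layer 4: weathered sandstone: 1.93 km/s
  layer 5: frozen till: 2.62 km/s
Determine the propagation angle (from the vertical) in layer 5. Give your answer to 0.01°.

38.38°

From the normal: θ₁ = 90° − 82.1° = 7.9°.
Snell's law across each interface conserves sin θ / V, so sin θ_5 = V_5·sin θ₁/V₁.
sin θ_5 = 2.62 × sin 7.9° / 0.58 = 0.6209.
θ_5 = arcsin 0.6209 = 38.38°.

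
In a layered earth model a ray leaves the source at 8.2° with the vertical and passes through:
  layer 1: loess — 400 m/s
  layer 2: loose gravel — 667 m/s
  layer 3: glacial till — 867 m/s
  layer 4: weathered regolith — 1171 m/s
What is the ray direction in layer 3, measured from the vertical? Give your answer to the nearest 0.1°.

18.0°

Ray parameter p = sin 8.2° / 400 = 3.5657e-04 s/m.
sin θ_3 = p·V_3 = 3.5657e-04 × 867 = 0.3091.
θ_3 = arcsin 0.3091 = 18.01°.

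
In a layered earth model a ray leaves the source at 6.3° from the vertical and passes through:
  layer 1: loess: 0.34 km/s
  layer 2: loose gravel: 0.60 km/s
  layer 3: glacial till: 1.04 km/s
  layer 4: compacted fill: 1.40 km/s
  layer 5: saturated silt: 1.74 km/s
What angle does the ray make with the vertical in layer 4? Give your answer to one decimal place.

Ray parameter p = sin 6.3° / 0.34 = 3.2275e-01 s/km.
sin θ_4 = p·V_4 = 3.2275e-01 × 1.40 = 0.4518.
θ_4 = 26.86° from the vertical.

26.9°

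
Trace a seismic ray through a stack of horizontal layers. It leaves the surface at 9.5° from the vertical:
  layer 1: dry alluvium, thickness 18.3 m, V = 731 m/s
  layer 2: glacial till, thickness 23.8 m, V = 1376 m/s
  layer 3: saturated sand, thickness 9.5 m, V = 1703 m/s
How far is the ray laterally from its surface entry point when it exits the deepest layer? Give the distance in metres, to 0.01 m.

Apply Snell's law at each interface; in layer i the horizontal offset is hᵢ·tan θᵢ.
Layer 1: θ = 9.50°; offset = 18.3·tan 9.50° = 3.0624 m.
Layer 2: sin θ = 1376·sin 9.5°/731 = 0.3107, θ = 18.10°; offset = 23.8·tan 18.10° = 7.7791 m.
Layer 3: sin θ = 1703·sin 9.5°/731 = 0.3845, θ = 22.61°; offset = 9.5·tan 22.61° = 3.9570 m.
Σ offsets = 14.7985 m.

14.80 m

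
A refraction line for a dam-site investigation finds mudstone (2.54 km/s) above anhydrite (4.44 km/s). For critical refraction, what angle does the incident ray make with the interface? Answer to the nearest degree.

55°

At critical incidence the refracted ray runs along the interface (θ₂ = 90°), so sin θ_c = V₁/V₂.
θ_c = arcsin(2.54/4.44) = arcsin 0.5721 = 34.89°.
Measured from the interface: 90° − 34.89° = 55.11°.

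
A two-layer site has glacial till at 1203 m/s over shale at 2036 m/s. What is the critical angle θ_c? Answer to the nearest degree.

Critical incidence: sin θ_c = V₁/V₂ = 1203/2036 = 0.5909.
θ_c = arcsin 0.5909 = 36.22°.

36°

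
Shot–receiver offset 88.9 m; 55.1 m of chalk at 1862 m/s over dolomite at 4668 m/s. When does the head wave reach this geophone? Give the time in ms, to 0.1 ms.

t = x/V₂ + 2h·√(V₂²−V₁²)/(V₁V₂).
√(V₂²−V₁²) = √(4668²−1862²) = 4280.6 m/s; delay term = 2·55.1·4280.6/(1862·4668) = 0.05427 s.
t = 88.9/4668 + 0.05427 = 0.07332 s.

73.3 ms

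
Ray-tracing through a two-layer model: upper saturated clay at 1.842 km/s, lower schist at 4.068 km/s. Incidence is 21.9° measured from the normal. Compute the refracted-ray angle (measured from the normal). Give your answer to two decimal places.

sin θ₁/V₁ = sin θ₂/V₂ ⇒ sin θ₂ = 4.068·sin 21.9°/1.842 = 4.068·0.3730/1.842 = 0.8237.
θ₂ = sin⁻¹(0.8237) = 55.46° (from vertical).

55.46°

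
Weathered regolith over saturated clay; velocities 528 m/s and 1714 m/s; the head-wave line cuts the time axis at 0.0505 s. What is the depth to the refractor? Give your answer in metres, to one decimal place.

14.0 m

θ_c = arcsin(528/1714) = 17.94°; cos θ_c = 0.9514.
tᵢ = 2h cos θ_c/V₁ ⇒ h = tᵢ·V₁/(2 cos θ_c) = 0.0505·528/(2·0.9514) = 14.01 m.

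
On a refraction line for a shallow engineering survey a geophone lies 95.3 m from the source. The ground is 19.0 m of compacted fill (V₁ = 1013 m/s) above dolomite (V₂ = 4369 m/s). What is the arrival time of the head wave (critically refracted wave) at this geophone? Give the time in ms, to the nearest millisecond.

θ_c = arcsin(V₁/V₂) = arcsin(1013/4369) = 13.41°, cos θ_c = 0.9727.
Intercept time tᵢ = 2h cos θ_c / V₁ = 2·19.0·0.9727/1013 = 0.03649 s.
t = x/V₂ + tᵢ = 95.3/4369 + 0.03649 = 0.05830 s.

58 ms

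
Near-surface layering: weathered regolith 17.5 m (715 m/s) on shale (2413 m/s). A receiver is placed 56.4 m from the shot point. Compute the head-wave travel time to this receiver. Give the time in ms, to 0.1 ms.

t = x/V₂ + 2h·√(V₂²−V₁²)/(V₁V₂).
√(V₂²−V₁²) = √(2413²−715²) = 2304.6 m/s; delay term = 2·17.5·2304.6/(715·2413) = 0.04675 s.
t = 56.4/2413 + 0.04675 = 0.07013 s.

70.1 ms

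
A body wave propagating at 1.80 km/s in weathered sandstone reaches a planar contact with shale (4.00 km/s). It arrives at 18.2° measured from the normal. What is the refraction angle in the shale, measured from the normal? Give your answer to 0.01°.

43.95°

Snell's law: sin θ₂ = (V₂/V₁)·sin θ₁ = (4.00/1.80)·sin 18.2° = 0.6941.
θ₂ = sin⁻¹(0.6941) = 43.95° (from vertical).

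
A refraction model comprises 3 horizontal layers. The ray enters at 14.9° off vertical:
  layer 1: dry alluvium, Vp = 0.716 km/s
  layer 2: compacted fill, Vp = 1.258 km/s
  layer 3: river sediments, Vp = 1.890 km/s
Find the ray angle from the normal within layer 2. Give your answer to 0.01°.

Ray parameter p = sin 14.9° / 0.716 = 3.5912e-01 s/km.
sin θ_2 = p·V_2 = 3.5912e-01 × 1.258 = 0.4518.
θ_2 = arcsin 0.4518 = 26.86°.

26.86°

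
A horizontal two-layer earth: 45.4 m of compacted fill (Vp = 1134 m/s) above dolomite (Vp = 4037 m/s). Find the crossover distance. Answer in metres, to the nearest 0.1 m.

θ_c = arcsin(1134/4037) = 16.31°, so cos θ_c = 0.9597 and tᵢ = 2h cos θ_c/V₁ = 0.0768 s.
At crossover x/V₁ = x/V₂ + tᵢ ⇒ x = tᵢ/(1/V₁ − 1/V₂) = 0.07685/(8.8183e-04 − 2.4771e-04) = 121.19 m.

121.2 m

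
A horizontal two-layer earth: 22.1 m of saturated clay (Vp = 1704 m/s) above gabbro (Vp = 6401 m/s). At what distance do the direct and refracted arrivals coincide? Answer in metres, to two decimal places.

θ_c = arcsin(1704/6401) = 15.44°, so cos θ_c = 0.9639 and tᵢ = 2h cos θ_c/V₁ = 0.0250 s.
At crossover x/V₁ = x/V₂ + tᵢ ⇒ x = tᵢ/(1/V₁ − 1/V₂) = 0.02500/(5.8685e-04 − 1.5623e-04) = 58.06 m.

58.06 m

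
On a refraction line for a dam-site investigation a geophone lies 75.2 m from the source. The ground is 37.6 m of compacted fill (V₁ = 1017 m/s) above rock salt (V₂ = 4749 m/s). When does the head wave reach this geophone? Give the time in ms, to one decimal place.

88.1 ms

θ_c = arcsin(V₁/V₂) = arcsin(1017/4749) = 12.37°, cos θ_c = 0.9768.
Intercept time tᵢ = 2h cos θ_c / V₁ = 2·37.6·0.9768/1017 = 0.07223 s.
t = x/V₂ + tᵢ = 75.2/4749 + 0.07223 = 0.08806 s.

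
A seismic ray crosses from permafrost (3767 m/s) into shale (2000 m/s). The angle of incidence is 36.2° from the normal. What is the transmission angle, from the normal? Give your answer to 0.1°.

sin θ₁/V₁ = sin θ₂/V₂ ⇒ sin θ₂ = 2000·sin 36.2°/3767 = 2000·0.5906/3767 = 0.3136.
θ₂ = sin⁻¹(0.3136) = 18.27° (from vertical).

18.3°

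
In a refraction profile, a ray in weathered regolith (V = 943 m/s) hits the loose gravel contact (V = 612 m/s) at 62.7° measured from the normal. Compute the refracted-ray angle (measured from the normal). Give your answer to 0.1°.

35.2°

Snell's law: sin θ₂ = (V₂/V₁)·sin θ₁ = (612/943)·sin 62.7° = 0.5767.
θ₂ = sin⁻¹(0.5767) = 35.22° (from vertical).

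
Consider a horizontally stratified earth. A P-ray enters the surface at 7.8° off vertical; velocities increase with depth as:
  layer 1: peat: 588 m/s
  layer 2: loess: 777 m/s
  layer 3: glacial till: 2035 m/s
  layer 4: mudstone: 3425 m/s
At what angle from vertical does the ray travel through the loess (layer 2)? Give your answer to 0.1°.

Snell's law across each interface conserves sin θ / V, so sin θ_2 = V_2·sin θ₁/V₁.
sin θ_2 = 777 × sin 7.8° / 588 = 0.1793.
θ_2 = 10.33° from the vertical.

10.3°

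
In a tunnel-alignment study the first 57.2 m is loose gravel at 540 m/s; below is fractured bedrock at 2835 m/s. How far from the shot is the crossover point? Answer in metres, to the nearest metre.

139 m

θ_c = arcsin(540/2835) = 10.98°, so cos θ_c = 0.9817 and tᵢ = 2h cos θ_c/V₁ = 0.2080 s.
At crossover x/V₁ = x/V₂ + tᵢ ⇒ x = tᵢ/(1/V₁ − 1/V₂) = 0.20797/(1.8519e-03 − 3.5273e-04) = 138.73 m.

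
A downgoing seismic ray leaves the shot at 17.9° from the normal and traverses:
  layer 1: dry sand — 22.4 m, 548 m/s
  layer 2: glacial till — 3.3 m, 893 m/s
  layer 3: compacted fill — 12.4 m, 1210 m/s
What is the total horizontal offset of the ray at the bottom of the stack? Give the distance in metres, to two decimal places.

Apply Snell's law at each interface; in layer i the horizontal offset is hᵢ·tan θᵢ.
Layer 1: θ = 17.90°; offset = 22.4·tan 17.90° = 7.2350 m.
Layer 2: sin θ = 893·sin 17.9°/548 = 0.5009, θ = 30.06°; offset = 3.3·tan 30.06° = 1.9096 m.
Layer 3: sin θ = 1210·sin 17.9°/548 = 0.6787, θ = 42.74°; offset = 12.4·tan 42.74° = 11.4578 m.
Σ offsets = 20.6024 m.

20.60 m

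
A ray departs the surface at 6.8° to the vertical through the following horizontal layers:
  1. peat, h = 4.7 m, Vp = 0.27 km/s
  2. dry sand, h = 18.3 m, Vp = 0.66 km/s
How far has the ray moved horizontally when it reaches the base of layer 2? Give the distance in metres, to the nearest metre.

6 m

Apply Snell's law at each interface; in layer i the horizontal offset is hᵢ·tan θᵢ.
Layer 1: θ = 6.80°; offset = 4.7·tan 6.80° = 0.560 m.
Layer 2: sin θ = 0.66·sin 6.8°/0.27 = 0.2894, θ = 16.82°; offset = 18.3·tan 16.82° = 5.533 m.
Summing the layer offsets gives 6.094 m.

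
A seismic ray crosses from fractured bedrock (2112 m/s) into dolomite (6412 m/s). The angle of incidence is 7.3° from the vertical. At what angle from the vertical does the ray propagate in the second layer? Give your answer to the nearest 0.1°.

sin θ₁/V₁ = sin θ₂/V₂ ⇒ sin θ₂ = 6412·sin 7.3°/2112 = 6412·0.1271/2112 = 0.3858.
θ₂ = sin⁻¹(0.3858) = 22.69° (from vertical).

22.7°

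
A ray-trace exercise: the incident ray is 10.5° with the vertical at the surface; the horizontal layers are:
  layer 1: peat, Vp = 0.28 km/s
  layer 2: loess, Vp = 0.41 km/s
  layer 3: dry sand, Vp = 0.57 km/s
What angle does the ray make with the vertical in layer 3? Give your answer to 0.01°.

21.78°

Ray parameter p = sin 10.5° / 0.28 = 6.5084e-01 s/km.
sin θ_3 = p·V_3 = 6.5084e-01 × 0.57 = 0.3710.
θ_3 = arcsin 0.3710 = 21.78°.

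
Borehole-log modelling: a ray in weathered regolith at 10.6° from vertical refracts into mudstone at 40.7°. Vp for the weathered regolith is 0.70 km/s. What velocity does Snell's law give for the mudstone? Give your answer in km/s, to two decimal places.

Snell's law: sin 10.6°/V₁ = sin 40.7°/V₂.
V₂ = V₁·sin 40.7°/sin 10.6° = 0.70 × 3.5450 = 2.48 km/s.

2.48 km/s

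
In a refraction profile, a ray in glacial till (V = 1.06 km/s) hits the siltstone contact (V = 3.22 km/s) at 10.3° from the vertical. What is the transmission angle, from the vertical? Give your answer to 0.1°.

Snell's law: sin θ₂ = (V₂/V₁)·sin θ₁ = (3.22/1.06)·sin 10.3° = 0.5432.
θ₂ = sin⁻¹(0.5432) = 32.90° (from vertical).

32.9°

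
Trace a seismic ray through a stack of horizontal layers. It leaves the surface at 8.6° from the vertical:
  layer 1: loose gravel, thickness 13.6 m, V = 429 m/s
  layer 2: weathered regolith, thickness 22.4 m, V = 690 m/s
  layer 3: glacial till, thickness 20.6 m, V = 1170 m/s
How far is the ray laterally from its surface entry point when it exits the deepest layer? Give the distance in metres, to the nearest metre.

Apply Snell's law at each interface; in layer i the horizontal offset is hᵢ·tan θᵢ.
Layer 1: θ = 8.60°; offset = 13.6·tan 8.60° = 2.057 m.
Layer 2: sin θ = 690·sin 8.6°/429 = 0.2405, θ = 13.92°; offset = 22.4·tan 13.92° = 5.550 m.
Layer 3: sin θ = 1170·sin 8.6°/429 = 0.4078, θ = 24.07°; offset = 20.6·tan 24.07° = 9.201 m.
Total horizontal offset = 16.808 m.

17 m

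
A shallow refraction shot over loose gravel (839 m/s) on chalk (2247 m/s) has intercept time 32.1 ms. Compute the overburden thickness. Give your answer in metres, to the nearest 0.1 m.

14.5 m

θ_c = arcsin(839/2247) = 21.92°; cos θ_c = 0.9277.
tᵢ = 2h cos θ_c/V₁ ⇒ h = tᵢ·V₁/(2 cos θ_c) = 0.0321·839/(2·0.9277) = 14.52 m.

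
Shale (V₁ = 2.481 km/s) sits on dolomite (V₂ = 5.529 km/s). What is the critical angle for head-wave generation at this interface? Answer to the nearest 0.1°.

Critical incidence: sin θ_c = V₁/V₂ = 2.481/5.529 = 0.4487.
θ_c = arcsin 0.4487 = 26.66°.

26.7°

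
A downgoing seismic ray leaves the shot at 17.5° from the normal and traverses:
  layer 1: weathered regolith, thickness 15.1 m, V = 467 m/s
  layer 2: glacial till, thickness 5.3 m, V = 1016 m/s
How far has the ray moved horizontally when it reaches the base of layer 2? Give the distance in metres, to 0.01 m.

9.35 m

Ray parameter p = sin 17.5° / 467 m/s = 6.4391e-04 s/m.
Layer 1: θ = 17.50°; offset = 15.1·tan 17.50° = 4.7610 m.
Layer 2: sin θ = p·1016 = 0.6542 → θ = 40.86°; offset = 5.3·tan 40.86° = 4.5845 m.
Σ offsets = 9.3455 m.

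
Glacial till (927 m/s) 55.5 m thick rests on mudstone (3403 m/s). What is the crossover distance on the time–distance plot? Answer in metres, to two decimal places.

x_cross = 2h·√((V₂+V₁)/(V₂−V₁)).
(V₂+V₁)/(V₂−V₁) = (3403+927)/(3403−927) = 1.7488; √ = 1.3224.
x_cross = 2·55.5·1.3224 = 146.79 m.

146.79 m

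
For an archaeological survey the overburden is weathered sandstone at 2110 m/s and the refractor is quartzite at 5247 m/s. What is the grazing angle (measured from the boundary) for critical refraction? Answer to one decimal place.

66.3°

At critical incidence the refracted ray runs along the interface (θ₂ = 90°), so sin θ_c = V₁/V₂.
θ_c = arcsin(2110/5247) = arcsin 0.4021 = 23.71°.
Measured from the interface: 90° − 23.71° = 66.29°.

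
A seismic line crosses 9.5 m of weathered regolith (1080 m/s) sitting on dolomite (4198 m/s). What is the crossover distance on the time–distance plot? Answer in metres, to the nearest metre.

25 m

x_cross = 2h·√((V₂+V₁)/(V₂−V₁)).
(V₂+V₁)/(V₂−V₁) = (4198+1080)/(4198−1080) = 1.6928; √ = 1.3011.
x_cross = 2·9.5·1.3011 = 24.72 m.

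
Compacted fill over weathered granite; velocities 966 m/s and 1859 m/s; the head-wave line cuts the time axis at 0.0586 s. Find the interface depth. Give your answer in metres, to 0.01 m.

θ_c = arcsin(966/1859) = 31.31°; cos θ_c = 0.8544.
tᵢ = 2h cos θ_c/V₁ ⇒ h = tᵢ·V₁/(2 cos θ_c) = 0.0586·966/(2·0.8544) = 33.13 m.

33.13 m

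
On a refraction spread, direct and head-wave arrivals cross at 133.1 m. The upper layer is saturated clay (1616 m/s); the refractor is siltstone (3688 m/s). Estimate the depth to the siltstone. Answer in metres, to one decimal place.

x_cross = 2h·√((V₂+V₁)/(V₂−V₁)) → h = x_cross / (2·√((V₂+V₁)/(V₂−V₁))).
√((V₂+V₁)/(V₂−V₁)) = √((3688+1616)/(3688−1616)) = 1.6000.
h = 133.1 / (2·1.6000) = 41.60 m.

41.6 m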